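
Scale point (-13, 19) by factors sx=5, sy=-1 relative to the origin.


Scaling: (x*sx, y*sy) = (-13*5, 19*-1) = (-65, -19)

(-65, -19)


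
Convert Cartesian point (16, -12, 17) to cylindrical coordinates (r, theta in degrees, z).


r = sqrt(16^2 + (-12)^2) = 20
theta = atan2(-12, 16) = 323.1301 deg
z = 17

r = 20, theta = 323.1301 deg, z = 17


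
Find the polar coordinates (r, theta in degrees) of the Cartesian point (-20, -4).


r = sqrt((-20)^2 + (-4)^2) = 20.3961
theta = atan2(-4, -20) = 191.3099 degrees

r = 20.3961, theta = 191.3099 degrees


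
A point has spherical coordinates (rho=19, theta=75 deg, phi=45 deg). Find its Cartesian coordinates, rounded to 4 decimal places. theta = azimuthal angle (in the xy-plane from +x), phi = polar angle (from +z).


x = 19 * sin(45) * cos(75) = 3.4772
y = 19 * sin(45) * sin(75) = 12.9772
z = 19 * cos(45) = 13.435

(3.4772, 12.9772, 13.435)


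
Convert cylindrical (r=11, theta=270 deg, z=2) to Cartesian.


x = 11 * cos(270) = 0
y = 11 * sin(270) = -11
z = 2

(0, -11, 2)


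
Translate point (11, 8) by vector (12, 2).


Translation: (x+dx, y+dy) = (11+12, 8+2) = (23, 10)

(23, 10)


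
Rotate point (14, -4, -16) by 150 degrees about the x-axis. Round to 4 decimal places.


x' = 14
y' = -4*cos(150) - -16*sin(150) = 11.4641
z' = -4*sin(150) + -16*cos(150) = 11.8564

(14, 11.4641, 11.8564)


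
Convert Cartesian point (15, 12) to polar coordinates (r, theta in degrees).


r = sqrt(15^2 + 12^2) = 19.2094
theta = atan2(12, 15) = 38.6598 degrees

r = 19.2094, theta = 38.6598 degrees


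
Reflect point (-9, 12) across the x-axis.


Reflection across x-axis: (x, y) -> (x, -y)
(-9, 12) -> (-9, -12)

(-9, -12)


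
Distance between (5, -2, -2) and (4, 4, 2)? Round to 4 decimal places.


d = sqrt((4-5)^2 + (4--2)^2 + (2--2)^2) = 7.2801

7.2801


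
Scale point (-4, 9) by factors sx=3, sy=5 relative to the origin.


Scaling: (x*sx, y*sy) = (-4*3, 9*5) = (-12, 45)

(-12, 45)


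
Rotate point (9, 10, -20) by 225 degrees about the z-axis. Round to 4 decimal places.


x' = 9*cos(225) - 10*sin(225) = 0.7071
y' = 9*sin(225) + 10*cos(225) = -13.435
z' = -20

(0.7071, -13.435, -20)


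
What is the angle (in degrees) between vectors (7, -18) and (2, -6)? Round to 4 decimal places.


dot = 7*2 + -18*-6 = 122
|u| = 19.3132, |v| = 6.3246
cos(angle) = 0.9988
angle = 2.8156 degrees

2.8156 degrees


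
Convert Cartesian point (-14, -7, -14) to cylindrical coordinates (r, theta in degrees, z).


r = sqrt((-14)^2 + (-7)^2) = 15.6525
theta = atan2(-7, -14) = 206.5651 deg
z = -14

r = 15.6525, theta = 206.5651 deg, z = -14


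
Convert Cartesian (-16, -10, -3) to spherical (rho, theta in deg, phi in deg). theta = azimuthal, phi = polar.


rho = sqrt((-16)^2 + (-10)^2 + (-3)^2) = 19.105
theta = atan2(-10, -16) = 212.0054 deg
phi = acos(-3/19.105) = 99.0344 deg

rho = 19.105, theta = 212.0054 deg, phi = 99.0344 deg


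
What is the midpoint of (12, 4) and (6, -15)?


Midpoint = ((12+6)/2, (4+-15)/2) = (9, -5.5)

(9, -5.5)


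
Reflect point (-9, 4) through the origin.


Reflection through origin: (x, y) -> (-x, -y)
(-9, 4) -> (9, -4)

(9, -4)


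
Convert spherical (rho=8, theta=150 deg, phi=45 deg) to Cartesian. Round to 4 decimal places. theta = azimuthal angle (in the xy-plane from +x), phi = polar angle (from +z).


x = 8 * sin(45) * cos(150) = -4.899
y = 8 * sin(45) * sin(150) = 2.8284
z = 8 * cos(45) = 5.6569

(-4.899, 2.8284, 5.6569)


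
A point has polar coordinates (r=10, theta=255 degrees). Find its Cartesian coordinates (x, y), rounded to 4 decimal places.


x = 10 * cos(255) = -2.5882
y = 10 * sin(255) = -9.6593

(-2.5882, -9.6593)


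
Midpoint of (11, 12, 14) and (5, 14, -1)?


Midpoint = ((11+5)/2, (12+14)/2, (14+-1)/2) = (8, 13, 6.5)

(8, 13, 6.5)


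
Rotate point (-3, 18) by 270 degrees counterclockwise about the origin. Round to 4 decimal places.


x' = -3*cos(270) - 18*sin(270) = 18
y' = -3*sin(270) + 18*cos(270) = 3

(18, 3)


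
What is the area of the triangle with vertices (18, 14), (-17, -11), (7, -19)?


Area = |x1(y2-y3) + x2(y3-y1) + x3(y1-y2)| / 2
= |18*(-11--19) + -17*(-19-14) + 7*(14--11)| / 2
= 440

440


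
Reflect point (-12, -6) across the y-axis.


Reflection across y-axis: (x, y) -> (-x, y)
(-12, -6) -> (12, -6)

(12, -6)


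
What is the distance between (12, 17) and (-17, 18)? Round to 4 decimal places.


d = sqrt((-17-12)^2 + (18-17)^2) = 29.0172

29.0172


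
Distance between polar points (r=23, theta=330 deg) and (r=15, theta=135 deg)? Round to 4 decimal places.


d = sqrt(r1^2 + r2^2 - 2*r1*r2*cos(t2-t1))
d = sqrt(23^2 + 15^2 - 2*23*15*cos(135-330)) = 37.6894

37.6894


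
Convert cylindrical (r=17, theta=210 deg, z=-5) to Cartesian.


x = 17 * cos(210) = -14.7224
y = 17 * sin(210) = -8.5
z = -5

(-14.7224, -8.5, -5)


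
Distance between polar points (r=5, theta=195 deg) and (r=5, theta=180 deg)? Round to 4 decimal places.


d = sqrt(r1^2 + r2^2 - 2*r1*r2*cos(t2-t1))
d = sqrt(5^2 + 5^2 - 2*5*5*cos(180-195)) = 1.3053

1.3053


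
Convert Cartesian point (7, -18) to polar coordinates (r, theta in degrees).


r = sqrt(7^2 + (-18)^2) = 19.3132
theta = atan2(-18, 7) = 291.2505 degrees

r = 19.3132, theta = 291.2505 degrees


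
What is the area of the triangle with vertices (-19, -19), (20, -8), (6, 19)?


Area = |x1(y2-y3) + x2(y3-y1) + x3(y1-y2)| / 2
= |-19*(-8-19) + 20*(19--19) + 6*(-19--8)| / 2
= 603.5

603.5


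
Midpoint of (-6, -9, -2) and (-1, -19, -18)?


Midpoint = ((-6+-1)/2, (-9+-19)/2, (-2+-18)/2) = (-3.5, -14, -10)

(-3.5, -14, -10)


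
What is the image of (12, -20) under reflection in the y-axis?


Reflection across y-axis: (x, y) -> (-x, y)
(12, -20) -> (-12, -20)

(-12, -20)


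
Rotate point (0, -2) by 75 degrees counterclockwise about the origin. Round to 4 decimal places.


x' = 0*cos(75) - -2*sin(75) = 1.9319
y' = 0*sin(75) + -2*cos(75) = -0.5176

(1.9319, -0.5176)


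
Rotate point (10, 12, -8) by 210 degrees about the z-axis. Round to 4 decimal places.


x' = 10*cos(210) - 12*sin(210) = -2.6603
y' = 10*sin(210) + 12*cos(210) = -15.3923
z' = -8

(-2.6603, -15.3923, -8)


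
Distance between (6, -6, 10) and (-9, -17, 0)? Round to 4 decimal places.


d = sqrt((-9-6)^2 + (-17--6)^2 + (0-10)^2) = 21.1187

21.1187


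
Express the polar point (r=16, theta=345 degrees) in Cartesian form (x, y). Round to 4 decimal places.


x = 16 * cos(345) = 15.4548
y = 16 * sin(345) = -4.1411

(15.4548, -4.1411)


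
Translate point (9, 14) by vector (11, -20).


Translation: (x+dx, y+dy) = (9+11, 14+-20) = (20, -6)

(20, -6)


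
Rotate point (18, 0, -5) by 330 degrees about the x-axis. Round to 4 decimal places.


x' = 18
y' = 0*cos(330) - -5*sin(330) = -2.5
z' = 0*sin(330) + -5*cos(330) = -4.3301

(18, -2.5, -4.3301)


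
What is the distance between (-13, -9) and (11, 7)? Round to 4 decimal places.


d = sqrt((11--13)^2 + (7--9)^2) = 28.8444

28.8444


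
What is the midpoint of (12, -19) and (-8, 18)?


Midpoint = ((12+-8)/2, (-19+18)/2) = (2, -0.5)

(2, -0.5)


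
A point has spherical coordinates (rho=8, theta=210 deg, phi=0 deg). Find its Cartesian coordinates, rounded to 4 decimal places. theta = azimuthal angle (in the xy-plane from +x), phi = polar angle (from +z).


x = 8 * sin(0) * cos(210) = 0
y = 8 * sin(0) * sin(210) = 0
z = 8 * cos(0) = 8

(0, 0, 8)


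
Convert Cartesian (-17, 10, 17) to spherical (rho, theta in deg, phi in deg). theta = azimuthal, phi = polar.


rho = sqrt((-17)^2 + 10^2 + 17^2) = 26.0384
theta = atan2(10, -17) = 149.5345 deg
phi = acos(17/26.0384) = 49.2408 deg

rho = 26.0384, theta = 149.5345 deg, phi = 49.2408 deg


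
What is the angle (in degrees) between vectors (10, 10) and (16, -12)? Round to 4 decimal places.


dot = 10*16 + 10*-12 = 40
|u| = 14.1421, |v| = 20
cos(angle) = 0.1414
angle = 81.8699 degrees

81.8699 degrees


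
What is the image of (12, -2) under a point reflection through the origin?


Reflection through origin: (x, y) -> (-x, -y)
(12, -2) -> (-12, 2)

(-12, 2)


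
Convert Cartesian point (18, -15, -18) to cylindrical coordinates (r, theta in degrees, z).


r = sqrt(18^2 + (-15)^2) = 23.4307
theta = atan2(-15, 18) = 320.1944 deg
z = -18

r = 23.4307, theta = 320.1944 deg, z = -18


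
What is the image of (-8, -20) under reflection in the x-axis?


Reflection across x-axis: (x, y) -> (x, -y)
(-8, -20) -> (-8, 20)

(-8, 20)


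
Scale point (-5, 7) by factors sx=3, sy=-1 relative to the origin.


Scaling: (x*sx, y*sy) = (-5*3, 7*-1) = (-15, -7)

(-15, -7)


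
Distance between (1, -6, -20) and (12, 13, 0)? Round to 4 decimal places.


d = sqrt((12-1)^2 + (13--6)^2 + (0--20)^2) = 29.6985

29.6985


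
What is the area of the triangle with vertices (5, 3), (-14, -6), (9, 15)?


Area = |x1(y2-y3) + x2(y3-y1) + x3(y1-y2)| / 2
= |5*(-6-15) + -14*(15-3) + 9*(3--6)| / 2
= 96

96


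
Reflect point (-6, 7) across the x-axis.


Reflection across x-axis: (x, y) -> (x, -y)
(-6, 7) -> (-6, -7)

(-6, -7)


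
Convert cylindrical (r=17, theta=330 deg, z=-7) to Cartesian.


x = 17 * cos(330) = 14.7224
y = 17 * sin(330) = -8.5
z = -7

(14.7224, -8.5, -7)


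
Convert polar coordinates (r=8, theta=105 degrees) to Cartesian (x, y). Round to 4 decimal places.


x = 8 * cos(105) = -2.0706
y = 8 * sin(105) = 7.7274

(-2.0706, 7.7274)


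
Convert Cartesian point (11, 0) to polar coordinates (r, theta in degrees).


r = sqrt(11^2 + 0^2) = 11
theta = atan2(0, 11) = 0 degrees

r = 11, theta = 0 degrees


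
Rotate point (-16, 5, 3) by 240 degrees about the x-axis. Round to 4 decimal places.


x' = -16
y' = 5*cos(240) - 3*sin(240) = 0.0981
z' = 5*sin(240) + 3*cos(240) = -5.8301

(-16, 0.0981, -5.8301)


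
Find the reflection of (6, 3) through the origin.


Reflection through origin: (x, y) -> (-x, -y)
(6, 3) -> (-6, -3)

(-6, -3)


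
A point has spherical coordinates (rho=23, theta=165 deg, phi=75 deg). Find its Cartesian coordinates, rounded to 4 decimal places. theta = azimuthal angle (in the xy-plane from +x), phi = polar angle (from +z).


x = 23 * sin(75) * cos(165) = -21.4593
y = 23 * sin(75) * sin(165) = 5.75
z = 23 * cos(75) = 5.9528

(-21.4593, 5.75, 5.9528)


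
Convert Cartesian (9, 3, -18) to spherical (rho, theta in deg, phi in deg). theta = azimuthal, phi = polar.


rho = sqrt(9^2 + 3^2 + (-18)^2) = 20.347
theta = atan2(3, 9) = 18.4349 deg
phi = acos(-18/20.347) = 152.2087 deg

rho = 20.347, theta = 18.4349 deg, phi = 152.2087 deg


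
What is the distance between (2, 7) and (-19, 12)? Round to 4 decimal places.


d = sqrt((-19-2)^2 + (12-7)^2) = 21.587

21.587


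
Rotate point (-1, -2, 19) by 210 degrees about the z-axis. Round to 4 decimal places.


x' = -1*cos(210) - -2*sin(210) = -0.134
y' = -1*sin(210) + -2*cos(210) = 2.2321
z' = 19

(-0.134, 2.2321, 19)


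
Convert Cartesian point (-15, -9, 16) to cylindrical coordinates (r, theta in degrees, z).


r = sqrt((-15)^2 + (-9)^2) = 17.4929
theta = atan2(-9, -15) = 210.9638 deg
z = 16

r = 17.4929, theta = 210.9638 deg, z = 16


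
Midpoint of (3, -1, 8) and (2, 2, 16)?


Midpoint = ((3+2)/2, (-1+2)/2, (8+16)/2) = (2.5, 0.5, 12)

(2.5, 0.5, 12)


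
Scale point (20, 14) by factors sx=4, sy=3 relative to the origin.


Scaling: (x*sx, y*sy) = (20*4, 14*3) = (80, 42)

(80, 42)


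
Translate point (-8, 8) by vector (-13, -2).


Translation: (x+dx, y+dy) = (-8+-13, 8+-2) = (-21, 6)

(-21, 6)


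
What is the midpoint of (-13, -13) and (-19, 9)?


Midpoint = ((-13+-19)/2, (-13+9)/2) = (-16, -2)

(-16, -2)


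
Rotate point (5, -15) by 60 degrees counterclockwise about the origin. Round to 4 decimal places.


x' = 5*cos(60) - -15*sin(60) = 15.4904
y' = 5*sin(60) + -15*cos(60) = -3.1699

(15.4904, -3.1699)


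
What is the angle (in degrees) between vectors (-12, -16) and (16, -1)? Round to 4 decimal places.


dot = -12*16 + -16*-1 = -176
|u| = 20, |v| = 16.0312
cos(angle) = -0.5489
angle = 123.2936 degrees

123.2936 degrees


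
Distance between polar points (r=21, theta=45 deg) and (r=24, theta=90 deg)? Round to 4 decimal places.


d = sqrt(r1^2 + r2^2 - 2*r1*r2*cos(t2-t1))
d = sqrt(21^2 + 24^2 - 2*21*24*cos(90-45)) = 17.4424

17.4424


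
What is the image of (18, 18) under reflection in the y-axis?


Reflection across y-axis: (x, y) -> (-x, y)
(18, 18) -> (-18, 18)

(-18, 18)


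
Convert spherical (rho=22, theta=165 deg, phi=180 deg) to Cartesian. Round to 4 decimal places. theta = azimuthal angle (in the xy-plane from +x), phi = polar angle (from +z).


x = 22 * sin(180) * cos(165) = 0
y = 22 * sin(180) * sin(165) = 0
z = 22 * cos(180) = -22

(0, 0, -22)


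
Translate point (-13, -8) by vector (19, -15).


Translation: (x+dx, y+dy) = (-13+19, -8+-15) = (6, -23)

(6, -23)


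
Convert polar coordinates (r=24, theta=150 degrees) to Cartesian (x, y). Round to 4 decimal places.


x = 24 * cos(150) = -20.7846
y = 24 * sin(150) = 12

(-20.7846, 12)


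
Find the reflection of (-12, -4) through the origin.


Reflection through origin: (x, y) -> (-x, -y)
(-12, -4) -> (12, 4)

(12, 4)


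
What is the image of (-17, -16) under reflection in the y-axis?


Reflection across y-axis: (x, y) -> (-x, y)
(-17, -16) -> (17, -16)

(17, -16)


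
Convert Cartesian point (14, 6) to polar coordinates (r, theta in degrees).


r = sqrt(14^2 + 6^2) = 15.2315
theta = atan2(6, 14) = 23.1986 degrees

r = 15.2315, theta = 23.1986 degrees


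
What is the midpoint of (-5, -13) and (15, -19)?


Midpoint = ((-5+15)/2, (-13+-19)/2) = (5, -16)

(5, -16)


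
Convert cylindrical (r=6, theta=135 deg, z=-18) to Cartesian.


x = 6 * cos(135) = -4.2426
y = 6 * sin(135) = 4.2426
z = -18

(-4.2426, 4.2426, -18)


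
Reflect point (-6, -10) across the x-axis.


Reflection across x-axis: (x, y) -> (x, -y)
(-6, -10) -> (-6, 10)

(-6, 10)


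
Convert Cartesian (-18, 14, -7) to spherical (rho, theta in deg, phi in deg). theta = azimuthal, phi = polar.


rho = sqrt((-18)^2 + 14^2 + (-7)^2) = 23.8537
theta = atan2(14, -18) = 142.125 deg
phi = acos(-7/23.8537) = 107.0649 deg

rho = 23.8537, theta = 142.125 deg, phi = 107.0649 deg


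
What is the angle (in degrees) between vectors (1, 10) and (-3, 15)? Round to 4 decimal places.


dot = 1*-3 + 10*15 = 147
|u| = 10.0499, |v| = 15.2971
cos(angle) = 0.9562
angle = 17.0205 degrees

17.0205 degrees


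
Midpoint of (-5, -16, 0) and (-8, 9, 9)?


Midpoint = ((-5+-8)/2, (-16+9)/2, (0+9)/2) = (-6.5, -3.5, 4.5)

(-6.5, -3.5, 4.5)


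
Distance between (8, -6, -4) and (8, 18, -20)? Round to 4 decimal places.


d = sqrt((8-8)^2 + (18--6)^2 + (-20--4)^2) = 28.8444

28.8444


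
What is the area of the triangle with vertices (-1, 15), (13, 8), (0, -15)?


Area = |x1(y2-y3) + x2(y3-y1) + x3(y1-y2)| / 2
= |-1*(8--15) + 13*(-15-15) + 0*(15-8)| / 2
= 206.5

206.5


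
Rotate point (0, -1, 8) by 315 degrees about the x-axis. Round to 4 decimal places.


x' = 0
y' = -1*cos(315) - 8*sin(315) = 4.9497
z' = -1*sin(315) + 8*cos(315) = 6.364

(0, 4.9497, 6.364)


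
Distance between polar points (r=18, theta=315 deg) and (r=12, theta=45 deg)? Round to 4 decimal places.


d = sqrt(r1^2 + r2^2 - 2*r1*r2*cos(t2-t1))
d = sqrt(18^2 + 12^2 - 2*18*12*cos(45-315)) = 21.6333

21.6333


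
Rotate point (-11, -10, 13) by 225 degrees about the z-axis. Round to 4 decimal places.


x' = -11*cos(225) - -10*sin(225) = 0.7071
y' = -11*sin(225) + -10*cos(225) = 14.8492
z' = 13

(0.7071, 14.8492, 13)


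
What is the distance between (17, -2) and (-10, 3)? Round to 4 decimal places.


d = sqrt((-10-17)^2 + (3--2)^2) = 27.4591

27.4591


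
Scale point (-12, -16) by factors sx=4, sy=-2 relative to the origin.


Scaling: (x*sx, y*sy) = (-12*4, -16*-2) = (-48, 32)

(-48, 32)


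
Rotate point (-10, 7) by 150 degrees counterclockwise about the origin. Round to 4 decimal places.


x' = -10*cos(150) - 7*sin(150) = 5.1603
y' = -10*sin(150) + 7*cos(150) = -11.0622

(5.1603, -11.0622)


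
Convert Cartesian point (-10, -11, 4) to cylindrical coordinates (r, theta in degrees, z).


r = sqrt((-10)^2 + (-11)^2) = 14.8661
theta = atan2(-11, -10) = 227.7263 deg
z = 4

r = 14.8661, theta = 227.7263 deg, z = 4


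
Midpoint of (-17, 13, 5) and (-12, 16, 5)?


Midpoint = ((-17+-12)/2, (13+16)/2, (5+5)/2) = (-14.5, 14.5, 5)

(-14.5, 14.5, 5)


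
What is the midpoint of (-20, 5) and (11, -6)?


Midpoint = ((-20+11)/2, (5+-6)/2) = (-4.5, -0.5)

(-4.5, -0.5)


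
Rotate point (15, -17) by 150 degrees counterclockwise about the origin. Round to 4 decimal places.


x' = 15*cos(150) - -17*sin(150) = -4.4904
y' = 15*sin(150) + -17*cos(150) = 22.2224

(-4.4904, 22.2224)


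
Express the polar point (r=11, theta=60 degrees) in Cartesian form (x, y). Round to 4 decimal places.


x = 11 * cos(60) = 5.5
y = 11 * sin(60) = 9.5263

(5.5, 9.5263)


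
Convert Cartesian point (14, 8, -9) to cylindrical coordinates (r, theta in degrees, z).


r = sqrt(14^2 + 8^2) = 16.1245
theta = atan2(8, 14) = 29.7449 deg
z = -9

r = 16.1245, theta = 29.7449 deg, z = -9


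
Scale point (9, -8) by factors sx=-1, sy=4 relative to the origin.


Scaling: (x*sx, y*sy) = (9*-1, -8*4) = (-9, -32)

(-9, -32)


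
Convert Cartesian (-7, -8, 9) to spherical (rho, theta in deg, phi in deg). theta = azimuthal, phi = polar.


rho = sqrt((-7)^2 + (-8)^2 + 9^2) = 13.9284
theta = atan2(-8, -7) = 228.8141 deg
phi = acos(9/13.9284) = 49.7471 deg

rho = 13.9284, theta = 228.8141 deg, phi = 49.7471 deg


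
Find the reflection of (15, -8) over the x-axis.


Reflection across x-axis: (x, y) -> (x, -y)
(15, -8) -> (15, 8)

(15, 8)


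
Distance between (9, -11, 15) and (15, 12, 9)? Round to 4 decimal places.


d = sqrt((15-9)^2 + (12--11)^2 + (9-15)^2) = 24.5153

24.5153


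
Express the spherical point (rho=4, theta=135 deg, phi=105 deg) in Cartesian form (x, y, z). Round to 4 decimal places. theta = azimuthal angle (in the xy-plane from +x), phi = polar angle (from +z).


x = 4 * sin(105) * cos(135) = -2.7321
y = 4 * sin(105) * sin(135) = 2.7321
z = 4 * cos(105) = -1.0353

(-2.7321, 2.7321, -1.0353)


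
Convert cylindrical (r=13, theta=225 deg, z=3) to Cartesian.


x = 13 * cos(225) = -9.1924
y = 13 * sin(225) = -9.1924
z = 3

(-9.1924, -9.1924, 3)


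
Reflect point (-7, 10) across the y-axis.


Reflection across y-axis: (x, y) -> (-x, y)
(-7, 10) -> (7, 10)

(7, 10)


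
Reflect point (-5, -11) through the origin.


Reflection through origin: (x, y) -> (-x, -y)
(-5, -11) -> (5, 11)

(5, 11)


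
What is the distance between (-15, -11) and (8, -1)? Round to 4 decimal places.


d = sqrt((8--15)^2 + (-1--11)^2) = 25.0799

25.0799


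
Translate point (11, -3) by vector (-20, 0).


Translation: (x+dx, y+dy) = (11+-20, -3+0) = (-9, -3)

(-9, -3)


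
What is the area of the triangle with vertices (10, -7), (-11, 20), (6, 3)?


Area = |x1(y2-y3) + x2(y3-y1) + x3(y1-y2)| / 2
= |10*(20-3) + -11*(3--7) + 6*(-7-20)| / 2
= 51

51


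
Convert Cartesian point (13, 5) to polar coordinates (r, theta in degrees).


r = sqrt(13^2 + 5^2) = 13.9284
theta = atan2(5, 13) = 21.0375 degrees

r = 13.9284, theta = 21.0375 degrees


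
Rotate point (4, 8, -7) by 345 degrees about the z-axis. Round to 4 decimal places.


x' = 4*cos(345) - 8*sin(345) = 5.9343
y' = 4*sin(345) + 8*cos(345) = 6.6921
z' = -7

(5.9343, 6.6921, -7)


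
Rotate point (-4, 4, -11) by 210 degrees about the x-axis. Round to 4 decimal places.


x' = -4
y' = 4*cos(210) - -11*sin(210) = -8.9641
z' = 4*sin(210) + -11*cos(210) = 7.5263

(-4, -8.9641, 7.5263)


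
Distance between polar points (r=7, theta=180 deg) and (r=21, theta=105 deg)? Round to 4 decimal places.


d = sqrt(r1^2 + r2^2 - 2*r1*r2*cos(t2-t1))
d = sqrt(7^2 + 21^2 - 2*7*21*cos(105-180)) = 20.3447

20.3447


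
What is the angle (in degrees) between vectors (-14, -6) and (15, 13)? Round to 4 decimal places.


dot = -14*15 + -6*13 = -288
|u| = 15.2315, |v| = 19.8494
cos(angle) = -0.9526
angle = 162.2842 degrees

162.2842 degrees


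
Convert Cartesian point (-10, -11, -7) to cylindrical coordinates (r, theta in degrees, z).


r = sqrt((-10)^2 + (-11)^2) = 14.8661
theta = atan2(-11, -10) = 227.7263 deg
z = -7

r = 14.8661, theta = 227.7263 deg, z = -7


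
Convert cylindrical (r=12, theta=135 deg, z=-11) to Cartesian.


x = 12 * cos(135) = -8.4853
y = 12 * sin(135) = 8.4853
z = -11

(-8.4853, 8.4853, -11)


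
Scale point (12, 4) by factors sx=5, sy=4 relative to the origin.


Scaling: (x*sx, y*sy) = (12*5, 4*4) = (60, 16)

(60, 16)


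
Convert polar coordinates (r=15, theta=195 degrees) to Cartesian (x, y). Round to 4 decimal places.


x = 15 * cos(195) = -14.4889
y = 15 * sin(195) = -3.8823

(-14.4889, -3.8823)


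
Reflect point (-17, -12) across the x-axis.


Reflection across x-axis: (x, y) -> (x, -y)
(-17, -12) -> (-17, 12)

(-17, 12)


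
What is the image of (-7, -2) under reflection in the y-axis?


Reflection across y-axis: (x, y) -> (-x, y)
(-7, -2) -> (7, -2)

(7, -2)


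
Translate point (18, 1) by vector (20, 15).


Translation: (x+dx, y+dy) = (18+20, 1+15) = (38, 16)

(38, 16)


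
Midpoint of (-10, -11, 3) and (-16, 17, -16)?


Midpoint = ((-10+-16)/2, (-11+17)/2, (3+-16)/2) = (-13, 3, -6.5)

(-13, 3, -6.5)


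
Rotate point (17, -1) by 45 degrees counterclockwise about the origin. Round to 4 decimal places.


x' = 17*cos(45) - -1*sin(45) = 12.7279
y' = 17*sin(45) + -1*cos(45) = 11.3137

(12.7279, 11.3137)


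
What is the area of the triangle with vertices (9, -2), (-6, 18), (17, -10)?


Area = |x1(y2-y3) + x2(y3-y1) + x3(y1-y2)| / 2
= |9*(18--10) + -6*(-10--2) + 17*(-2-18)| / 2
= 20

20


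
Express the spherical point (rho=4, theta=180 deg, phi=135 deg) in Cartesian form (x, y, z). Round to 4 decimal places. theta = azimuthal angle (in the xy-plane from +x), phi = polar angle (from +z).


x = 4 * sin(135) * cos(180) = -2.8284
y = 4 * sin(135) * sin(180) = 0
z = 4 * cos(135) = -2.8284

(-2.8284, 0, -2.8284)


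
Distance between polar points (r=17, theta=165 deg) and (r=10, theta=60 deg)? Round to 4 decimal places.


d = sqrt(r1^2 + r2^2 - 2*r1*r2*cos(t2-t1))
d = sqrt(17^2 + 10^2 - 2*17*10*cos(60-165)) = 21.8403

21.8403


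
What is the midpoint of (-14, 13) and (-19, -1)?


Midpoint = ((-14+-19)/2, (13+-1)/2) = (-16.5, 6)

(-16.5, 6)


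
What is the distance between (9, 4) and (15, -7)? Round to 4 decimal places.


d = sqrt((15-9)^2 + (-7-4)^2) = 12.53

12.53


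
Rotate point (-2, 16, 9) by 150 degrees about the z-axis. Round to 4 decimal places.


x' = -2*cos(150) - 16*sin(150) = -6.2679
y' = -2*sin(150) + 16*cos(150) = -14.8564
z' = 9

(-6.2679, -14.8564, 9)


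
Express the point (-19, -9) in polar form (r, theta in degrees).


r = sqrt((-19)^2 + (-9)^2) = 21.0238
theta = atan2(-9, -19) = 205.3462 degrees

r = 21.0238, theta = 205.3462 degrees


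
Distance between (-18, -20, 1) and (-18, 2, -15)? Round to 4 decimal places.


d = sqrt((-18--18)^2 + (2--20)^2 + (-15-1)^2) = 27.2029

27.2029


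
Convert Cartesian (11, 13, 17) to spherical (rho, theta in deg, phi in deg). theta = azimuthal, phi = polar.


rho = sqrt(11^2 + 13^2 + 17^2) = 24.0624
theta = atan2(13, 11) = 49.7636 deg
phi = acos(17/24.0624) = 45.0495 deg

rho = 24.0624, theta = 49.7636 deg, phi = 45.0495 deg


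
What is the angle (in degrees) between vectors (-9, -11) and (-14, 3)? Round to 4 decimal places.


dot = -9*-14 + -11*3 = 93
|u| = 14.2127, |v| = 14.3178
cos(angle) = 0.457
angle = 62.8054 degrees

62.8054 degrees


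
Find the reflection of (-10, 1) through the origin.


Reflection through origin: (x, y) -> (-x, -y)
(-10, 1) -> (10, -1)

(10, -1)


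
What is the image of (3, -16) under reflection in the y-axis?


Reflection across y-axis: (x, y) -> (-x, y)
(3, -16) -> (-3, -16)

(-3, -16)


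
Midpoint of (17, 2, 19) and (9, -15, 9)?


Midpoint = ((17+9)/2, (2+-15)/2, (19+9)/2) = (13, -6.5, 14)

(13, -6.5, 14)


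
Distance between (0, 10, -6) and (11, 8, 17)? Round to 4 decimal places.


d = sqrt((11-0)^2 + (8-10)^2 + (17--6)^2) = 25.5734

25.5734


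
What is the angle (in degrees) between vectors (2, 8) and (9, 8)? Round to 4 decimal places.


dot = 2*9 + 8*8 = 82
|u| = 8.2462, |v| = 12.0416
cos(angle) = 0.8258
angle = 34.3302 degrees

34.3302 degrees


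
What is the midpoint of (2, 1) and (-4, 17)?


Midpoint = ((2+-4)/2, (1+17)/2) = (-1, 9)

(-1, 9)


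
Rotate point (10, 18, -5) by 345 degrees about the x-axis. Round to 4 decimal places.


x' = 10
y' = 18*cos(345) - -5*sin(345) = 16.0926
z' = 18*sin(345) + -5*cos(345) = -9.4884

(10, 16.0926, -9.4884)


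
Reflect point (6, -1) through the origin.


Reflection through origin: (x, y) -> (-x, -y)
(6, -1) -> (-6, 1)

(-6, 1)


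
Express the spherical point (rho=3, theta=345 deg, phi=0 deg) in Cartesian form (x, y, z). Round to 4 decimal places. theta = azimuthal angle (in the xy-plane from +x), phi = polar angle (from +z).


x = 3 * sin(0) * cos(345) = 0
y = 3 * sin(0) * sin(345) = 0
z = 3 * cos(0) = 3

(0, 0, 3)


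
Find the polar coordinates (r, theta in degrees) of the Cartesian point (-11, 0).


r = sqrt((-11)^2 + 0^2) = 11
theta = atan2(0, -11) = 180 degrees

r = 11, theta = 180 degrees


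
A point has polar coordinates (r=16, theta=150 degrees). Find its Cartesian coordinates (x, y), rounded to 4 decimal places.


x = 16 * cos(150) = -13.8564
y = 16 * sin(150) = 8

(-13.8564, 8)


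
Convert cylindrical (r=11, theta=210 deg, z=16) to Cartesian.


x = 11 * cos(210) = -9.5263
y = 11 * sin(210) = -5.5
z = 16

(-9.5263, -5.5, 16)


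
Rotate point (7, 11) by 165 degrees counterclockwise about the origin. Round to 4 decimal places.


x' = 7*cos(165) - 11*sin(165) = -9.6085
y' = 7*sin(165) + 11*cos(165) = -8.8135

(-9.6085, -8.8135)


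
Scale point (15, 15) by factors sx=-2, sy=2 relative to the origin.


Scaling: (x*sx, y*sy) = (15*-2, 15*2) = (-30, 30)

(-30, 30)


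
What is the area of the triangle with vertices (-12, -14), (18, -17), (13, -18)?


Area = |x1(y2-y3) + x2(y3-y1) + x3(y1-y2)| / 2
= |-12*(-17--18) + 18*(-18--14) + 13*(-14--17)| / 2
= 22.5

22.5


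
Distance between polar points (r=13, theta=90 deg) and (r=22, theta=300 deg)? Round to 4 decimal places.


d = sqrt(r1^2 + r2^2 - 2*r1*r2*cos(t2-t1))
d = sqrt(13^2 + 22^2 - 2*13*22*cos(300-90)) = 33.8876

33.8876


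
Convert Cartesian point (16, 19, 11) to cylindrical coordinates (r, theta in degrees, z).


r = sqrt(16^2 + 19^2) = 24.8395
theta = atan2(19, 16) = 49.8991 deg
z = 11

r = 24.8395, theta = 49.8991 deg, z = 11


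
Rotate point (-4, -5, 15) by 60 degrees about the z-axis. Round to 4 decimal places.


x' = -4*cos(60) - -5*sin(60) = 2.3301
y' = -4*sin(60) + -5*cos(60) = -5.9641
z' = 15

(2.3301, -5.9641, 15)


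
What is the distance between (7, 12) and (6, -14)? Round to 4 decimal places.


d = sqrt((6-7)^2 + (-14-12)^2) = 26.0192

26.0192


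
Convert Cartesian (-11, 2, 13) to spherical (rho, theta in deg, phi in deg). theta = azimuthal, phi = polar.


rho = sqrt((-11)^2 + 2^2 + 13^2) = 17.1464
theta = atan2(2, -11) = 169.6952 deg
phi = acos(13/17.1464) = 40.6964 deg

rho = 17.1464, theta = 169.6952 deg, phi = 40.6964 deg


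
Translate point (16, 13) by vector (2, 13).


Translation: (x+dx, y+dy) = (16+2, 13+13) = (18, 26)

(18, 26)


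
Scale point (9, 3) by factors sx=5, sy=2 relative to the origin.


Scaling: (x*sx, y*sy) = (9*5, 3*2) = (45, 6)

(45, 6)


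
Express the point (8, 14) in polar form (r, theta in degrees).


r = sqrt(8^2 + 14^2) = 16.1245
theta = atan2(14, 8) = 60.2551 degrees

r = 16.1245, theta = 60.2551 degrees


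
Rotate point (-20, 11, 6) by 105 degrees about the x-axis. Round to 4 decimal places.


x' = -20
y' = 11*cos(105) - 6*sin(105) = -8.6426
z' = 11*sin(105) + 6*cos(105) = 9.0723

(-20, -8.6426, 9.0723)


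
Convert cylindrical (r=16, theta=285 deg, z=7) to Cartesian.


x = 16 * cos(285) = 4.1411
y = 16 * sin(285) = -15.4548
z = 7

(4.1411, -15.4548, 7)


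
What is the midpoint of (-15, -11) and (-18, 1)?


Midpoint = ((-15+-18)/2, (-11+1)/2) = (-16.5, -5)

(-16.5, -5)


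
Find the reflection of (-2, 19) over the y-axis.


Reflection across y-axis: (x, y) -> (-x, y)
(-2, 19) -> (2, 19)

(2, 19)


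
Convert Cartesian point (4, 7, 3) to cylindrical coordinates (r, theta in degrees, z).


r = sqrt(4^2 + 7^2) = 8.0623
theta = atan2(7, 4) = 60.2551 deg
z = 3

r = 8.0623, theta = 60.2551 deg, z = 3


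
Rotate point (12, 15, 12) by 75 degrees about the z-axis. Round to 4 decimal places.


x' = 12*cos(75) - 15*sin(75) = -11.3831
y' = 12*sin(75) + 15*cos(75) = 15.4734
z' = 12

(-11.3831, 15.4734, 12)


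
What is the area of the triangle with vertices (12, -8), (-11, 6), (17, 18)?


Area = |x1(y2-y3) + x2(y3-y1) + x3(y1-y2)| / 2
= |12*(6-18) + -11*(18--8) + 17*(-8-6)| / 2
= 334

334


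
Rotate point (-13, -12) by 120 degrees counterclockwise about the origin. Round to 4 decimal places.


x' = -13*cos(120) - -12*sin(120) = 16.8923
y' = -13*sin(120) + -12*cos(120) = -5.2583

(16.8923, -5.2583)


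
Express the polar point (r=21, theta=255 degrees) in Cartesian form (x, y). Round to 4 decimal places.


x = 21 * cos(255) = -5.4352
y = 21 * sin(255) = -20.2844

(-5.4352, -20.2844)


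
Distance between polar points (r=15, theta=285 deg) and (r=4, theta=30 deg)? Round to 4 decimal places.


d = sqrt(r1^2 + r2^2 - 2*r1*r2*cos(t2-t1))
d = sqrt(15^2 + 4^2 - 2*15*4*cos(30-285)) = 16.4942

16.4942


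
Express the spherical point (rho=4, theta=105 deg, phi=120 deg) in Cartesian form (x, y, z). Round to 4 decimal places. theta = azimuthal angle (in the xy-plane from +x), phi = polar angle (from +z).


x = 4 * sin(120) * cos(105) = -0.8966
y = 4 * sin(120) * sin(105) = 3.3461
z = 4 * cos(120) = -2

(-0.8966, 3.3461, -2)


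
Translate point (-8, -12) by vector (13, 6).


Translation: (x+dx, y+dy) = (-8+13, -12+6) = (5, -6)

(5, -6)


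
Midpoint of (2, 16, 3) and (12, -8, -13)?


Midpoint = ((2+12)/2, (16+-8)/2, (3+-13)/2) = (7, 4, -5)

(7, 4, -5)


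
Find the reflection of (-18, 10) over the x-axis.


Reflection across x-axis: (x, y) -> (x, -y)
(-18, 10) -> (-18, -10)

(-18, -10)


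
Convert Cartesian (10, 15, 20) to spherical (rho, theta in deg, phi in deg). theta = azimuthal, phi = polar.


rho = sqrt(10^2 + 15^2 + 20^2) = 26.9258
theta = atan2(15, 10) = 56.3099 deg
phi = acos(20/26.9258) = 42.0311 deg

rho = 26.9258, theta = 56.3099 deg, phi = 42.0311 deg


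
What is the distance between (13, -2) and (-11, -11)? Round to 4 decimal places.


d = sqrt((-11-13)^2 + (-11--2)^2) = 25.632

25.632


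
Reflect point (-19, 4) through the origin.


Reflection through origin: (x, y) -> (-x, -y)
(-19, 4) -> (19, -4)

(19, -4)


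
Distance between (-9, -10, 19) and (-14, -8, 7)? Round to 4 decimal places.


d = sqrt((-14--9)^2 + (-8--10)^2 + (7-19)^2) = 13.1529

13.1529


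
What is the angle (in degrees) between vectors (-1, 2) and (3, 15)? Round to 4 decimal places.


dot = -1*3 + 2*15 = 27
|u| = 2.2361, |v| = 15.2971
cos(angle) = 0.7894
angle = 37.875 degrees

37.875 degrees


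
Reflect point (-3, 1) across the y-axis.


Reflection across y-axis: (x, y) -> (-x, y)
(-3, 1) -> (3, 1)

(3, 1)


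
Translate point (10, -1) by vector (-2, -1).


Translation: (x+dx, y+dy) = (10+-2, -1+-1) = (8, -2)

(8, -2)


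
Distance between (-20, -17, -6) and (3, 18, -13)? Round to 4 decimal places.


d = sqrt((3--20)^2 + (18--17)^2 + (-13--6)^2) = 42.4617

42.4617


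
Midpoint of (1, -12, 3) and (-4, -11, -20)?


Midpoint = ((1+-4)/2, (-12+-11)/2, (3+-20)/2) = (-1.5, -11.5, -8.5)

(-1.5, -11.5, -8.5)


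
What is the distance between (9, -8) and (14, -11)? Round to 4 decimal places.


d = sqrt((14-9)^2 + (-11--8)^2) = 5.831

5.831


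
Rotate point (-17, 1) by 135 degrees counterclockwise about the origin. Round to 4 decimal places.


x' = -17*cos(135) - 1*sin(135) = 11.3137
y' = -17*sin(135) + 1*cos(135) = -12.7279

(11.3137, -12.7279)


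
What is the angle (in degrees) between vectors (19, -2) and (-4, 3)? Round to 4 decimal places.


dot = 19*-4 + -2*3 = -82
|u| = 19.105, |v| = 5
cos(angle) = -0.8584
angle = 149.1391 degrees

149.1391 degrees


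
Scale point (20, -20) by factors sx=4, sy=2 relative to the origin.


Scaling: (x*sx, y*sy) = (20*4, -20*2) = (80, -40)

(80, -40)


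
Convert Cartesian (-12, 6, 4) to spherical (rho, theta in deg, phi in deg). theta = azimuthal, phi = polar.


rho = sqrt((-12)^2 + 6^2 + 4^2) = 14
theta = atan2(6, -12) = 153.4349 deg
phi = acos(4/14) = 73.3985 deg

rho = 14, theta = 153.4349 deg, phi = 73.3985 deg


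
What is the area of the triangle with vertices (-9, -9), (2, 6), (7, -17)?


Area = |x1(y2-y3) + x2(y3-y1) + x3(y1-y2)| / 2
= |-9*(6--17) + 2*(-17--9) + 7*(-9-6)| / 2
= 164

164


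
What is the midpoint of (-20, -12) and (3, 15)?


Midpoint = ((-20+3)/2, (-12+15)/2) = (-8.5, 1.5)

(-8.5, 1.5)


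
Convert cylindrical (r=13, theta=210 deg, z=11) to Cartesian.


x = 13 * cos(210) = -11.2583
y = 13 * sin(210) = -6.5
z = 11

(-11.2583, -6.5, 11)


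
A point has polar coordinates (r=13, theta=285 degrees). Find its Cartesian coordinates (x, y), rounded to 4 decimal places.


x = 13 * cos(285) = 3.3646
y = 13 * sin(285) = -12.557

(3.3646, -12.557)


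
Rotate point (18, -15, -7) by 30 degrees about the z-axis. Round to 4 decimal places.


x' = 18*cos(30) - -15*sin(30) = 23.0885
y' = 18*sin(30) + -15*cos(30) = -3.9904
z' = -7

(23.0885, -3.9904, -7)


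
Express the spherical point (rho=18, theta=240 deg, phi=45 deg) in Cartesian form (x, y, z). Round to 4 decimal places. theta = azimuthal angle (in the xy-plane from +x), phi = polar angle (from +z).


x = 18 * sin(45) * cos(240) = -6.364
y = 18 * sin(45) * sin(240) = -11.0227
z = 18 * cos(45) = 12.7279

(-6.364, -11.0227, 12.7279)


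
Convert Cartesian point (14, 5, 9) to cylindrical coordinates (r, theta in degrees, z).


r = sqrt(14^2 + 5^2) = 14.8661
theta = atan2(5, 14) = 19.6538 deg
z = 9

r = 14.8661, theta = 19.6538 deg, z = 9


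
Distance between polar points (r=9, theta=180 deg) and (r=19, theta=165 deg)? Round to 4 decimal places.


d = sqrt(r1^2 + r2^2 - 2*r1*r2*cos(t2-t1))
d = sqrt(9^2 + 19^2 - 2*9*19*cos(165-180)) = 10.5666

10.5666


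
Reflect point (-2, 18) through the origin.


Reflection through origin: (x, y) -> (-x, -y)
(-2, 18) -> (2, -18)

(2, -18)


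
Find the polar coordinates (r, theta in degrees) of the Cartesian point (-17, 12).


r = sqrt((-17)^2 + 12^2) = 20.8087
theta = atan2(12, -17) = 144.7824 degrees

r = 20.8087, theta = 144.7824 degrees


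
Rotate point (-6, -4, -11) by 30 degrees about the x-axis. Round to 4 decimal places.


x' = -6
y' = -4*cos(30) - -11*sin(30) = 2.0359
z' = -4*sin(30) + -11*cos(30) = -11.5263

(-6, 2.0359, -11.5263)


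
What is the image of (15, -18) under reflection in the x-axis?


Reflection across x-axis: (x, y) -> (x, -y)
(15, -18) -> (15, 18)

(15, 18)


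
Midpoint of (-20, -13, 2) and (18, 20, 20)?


Midpoint = ((-20+18)/2, (-13+20)/2, (2+20)/2) = (-1, 3.5, 11)

(-1, 3.5, 11)


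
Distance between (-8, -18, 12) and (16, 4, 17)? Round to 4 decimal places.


d = sqrt((16--8)^2 + (4--18)^2 + (17-12)^2) = 32.9393

32.9393


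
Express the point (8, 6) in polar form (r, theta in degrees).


r = sqrt(8^2 + 6^2) = 10
theta = atan2(6, 8) = 36.8699 degrees

r = 10, theta = 36.8699 degrees


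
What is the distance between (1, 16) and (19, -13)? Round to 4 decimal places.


d = sqrt((19-1)^2 + (-13-16)^2) = 34.1321

34.1321


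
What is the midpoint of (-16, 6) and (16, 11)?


Midpoint = ((-16+16)/2, (6+11)/2) = (0, 8.5)

(0, 8.5)


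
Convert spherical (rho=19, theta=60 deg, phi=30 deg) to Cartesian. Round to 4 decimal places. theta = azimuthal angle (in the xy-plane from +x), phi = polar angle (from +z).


x = 19 * sin(30) * cos(60) = 4.75
y = 19 * sin(30) * sin(60) = 8.2272
z = 19 * cos(30) = 16.4545

(4.75, 8.2272, 16.4545)


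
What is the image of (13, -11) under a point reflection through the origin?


Reflection through origin: (x, y) -> (-x, -y)
(13, -11) -> (-13, 11)

(-13, 11)


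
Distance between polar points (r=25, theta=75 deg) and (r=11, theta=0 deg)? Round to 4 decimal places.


d = sqrt(r1^2 + r2^2 - 2*r1*r2*cos(t2-t1))
d = sqrt(25^2 + 11^2 - 2*25*11*cos(0-75)) = 24.5693

24.5693


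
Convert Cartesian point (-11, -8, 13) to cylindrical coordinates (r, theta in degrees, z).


r = sqrt((-11)^2 + (-8)^2) = 13.6015
theta = atan2(-8, -11) = 216.0274 deg
z = 13

r = 13.6015, theta = 216.0274 deg, z = 13


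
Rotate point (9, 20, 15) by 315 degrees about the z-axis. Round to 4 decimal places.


x' = 9*cos(315) - 20*sin(315) = 20.5061
y' = 9*sin(315) + 20*cos(315) = 7.7782
z' = 15

(20.5061, 7.7782, 15)


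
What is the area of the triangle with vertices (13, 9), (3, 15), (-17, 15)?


Area = |x1(y2-y3) + x2(y3-y1) + x3(y1-y2)| / 2
= |13*(15-15) + 3*(15-9) + -17*(9-15)| / 2
= 60

60


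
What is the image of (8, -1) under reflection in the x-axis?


Reflection across x-axis: (x, y) -> (x, -y)
(8, -1) -> (8, 1)

(8, 1)


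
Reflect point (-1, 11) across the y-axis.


Reflection across y-axis: (x, y) -> (-x, y)
(-1, 11) -> (1, 11)

(1, 11)


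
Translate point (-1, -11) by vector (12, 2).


Translation: (x+dx, y+dy) = (-1+12, -11+2) = (11, -9)

(11, -9)


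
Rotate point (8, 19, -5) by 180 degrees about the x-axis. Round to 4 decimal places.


x' = 8
y' = 19*cos(180) - -5*sin(180) = -19
z' = 19*sin(180) + -5*cos(180) = 5

(8, -19, 5)


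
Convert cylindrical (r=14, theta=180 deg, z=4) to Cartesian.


x = 14 * cos(180) = -14
y = 14 * sin(180) = 0
z = 4

(-14, 0, 4)


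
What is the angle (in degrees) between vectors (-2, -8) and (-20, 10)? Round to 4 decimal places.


dot = -2*-20 + -8*10 = -40
|u| = 8.2462, |v| = 22.3607
cos(angle) = -0.2169
angle = 102.5288 degrees

102.5288 degrees


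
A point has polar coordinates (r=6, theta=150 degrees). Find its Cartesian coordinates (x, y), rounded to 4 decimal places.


x = 6 * cos(150) = -5.1962
y = 6 * sin(150) = 3

(-5.1962, 3)


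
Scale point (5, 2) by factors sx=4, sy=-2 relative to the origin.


Scaling: (x*sx, y*sy) = (5*4, 2*-2) = (20, -4)

(20, -4)


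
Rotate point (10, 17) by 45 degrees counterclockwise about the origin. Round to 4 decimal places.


x' = 10*cos(45) - 17*sin(45) = -4.9497
y' = 10*sin(45) + 17*cos(45) = 19.0919

(-4.9497, 19.0919)


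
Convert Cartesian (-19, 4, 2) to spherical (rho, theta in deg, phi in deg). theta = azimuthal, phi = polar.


rho = sqrt((-19)^2 + 4^2 + 2^2) = 19.5192
theta = atan2(4, -19) = 168.1113 deg
phi = acos(2/19.5192) = 84.119 deg

rho = 19.5192, theta = 168.1113 deg, phi = 84.119 deg


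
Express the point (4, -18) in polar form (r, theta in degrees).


r = sqrt(4^2 + (-18)^2) = 18.4391
theta = atan2(-18, 4) = 282.5288 degrees

r = 18.4391, theta = 282.5288 degrees
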